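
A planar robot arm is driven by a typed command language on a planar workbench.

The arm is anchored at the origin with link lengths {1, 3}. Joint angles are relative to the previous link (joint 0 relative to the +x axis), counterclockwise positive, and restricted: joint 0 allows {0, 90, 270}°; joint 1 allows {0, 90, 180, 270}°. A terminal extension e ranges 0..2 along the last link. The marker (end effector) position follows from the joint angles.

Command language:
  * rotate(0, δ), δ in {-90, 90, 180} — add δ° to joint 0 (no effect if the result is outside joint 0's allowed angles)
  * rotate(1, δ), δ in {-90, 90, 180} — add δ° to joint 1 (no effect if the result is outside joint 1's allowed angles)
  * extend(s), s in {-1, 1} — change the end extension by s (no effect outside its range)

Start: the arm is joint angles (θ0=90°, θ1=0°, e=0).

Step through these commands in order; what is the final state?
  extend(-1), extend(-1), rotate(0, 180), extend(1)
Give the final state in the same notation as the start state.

joint angles (θ0=270°, θ1=0°, e=1)

t0: joint angles (θ0=90°, θ1=0°, e=0)
[1] after extend(-1): joint angles (θ0=90°, θ1=0°, e=0)
[2] after extend(-1): joint angles (θ0=90°, θ1=0°, e=0)
[3] after rotate(0, 180): joint angles (θ0=270°, θ1=0°, e=0)
[4] after extend(1): joint angles (θ0=270°, θ1=0°, e=1)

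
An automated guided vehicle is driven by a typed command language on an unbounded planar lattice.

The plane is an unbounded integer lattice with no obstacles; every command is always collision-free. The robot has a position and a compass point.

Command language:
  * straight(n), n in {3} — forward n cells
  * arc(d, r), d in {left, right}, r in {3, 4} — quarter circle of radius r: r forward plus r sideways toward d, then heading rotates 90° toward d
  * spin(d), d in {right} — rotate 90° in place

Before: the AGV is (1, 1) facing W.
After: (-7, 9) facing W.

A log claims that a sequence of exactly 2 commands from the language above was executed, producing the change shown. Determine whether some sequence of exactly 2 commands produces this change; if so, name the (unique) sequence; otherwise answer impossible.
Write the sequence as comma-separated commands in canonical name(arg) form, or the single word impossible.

arc(right, 4), arc(left, 4)

key: order matters: swapping arc(right, 4) and arc(left, 4) lands elsewhere
from: (1, 1) facing W
[1] after arc(right, 4): (-3, 5) facing N
[2] after arc(left, 4): (-7, 9) facing W
all 36 alternatives checked — unique.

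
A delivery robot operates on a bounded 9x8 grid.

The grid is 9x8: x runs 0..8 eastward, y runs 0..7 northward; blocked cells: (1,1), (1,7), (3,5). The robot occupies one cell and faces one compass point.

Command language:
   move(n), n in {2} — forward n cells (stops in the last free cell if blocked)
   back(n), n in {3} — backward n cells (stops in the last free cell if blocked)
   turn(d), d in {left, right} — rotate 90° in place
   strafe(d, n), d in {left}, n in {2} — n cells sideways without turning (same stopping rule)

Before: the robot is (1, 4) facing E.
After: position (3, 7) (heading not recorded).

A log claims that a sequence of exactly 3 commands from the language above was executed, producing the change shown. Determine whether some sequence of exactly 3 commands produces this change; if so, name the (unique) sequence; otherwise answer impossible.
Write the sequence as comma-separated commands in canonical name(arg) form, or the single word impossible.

strafe(left, 2), move(2), strafe(left, 2)

key: the second strafe(left, 2) runs into the grid edge before its full distance
from: (1, 4) facing E
1. strafe(left, 2) → (1, 6) facing E
2. move(2) → (3, 6) facing E
3. strafe(left, 2) → (3, 7) facing E
uniquely the one of 125 3-step routes that fits.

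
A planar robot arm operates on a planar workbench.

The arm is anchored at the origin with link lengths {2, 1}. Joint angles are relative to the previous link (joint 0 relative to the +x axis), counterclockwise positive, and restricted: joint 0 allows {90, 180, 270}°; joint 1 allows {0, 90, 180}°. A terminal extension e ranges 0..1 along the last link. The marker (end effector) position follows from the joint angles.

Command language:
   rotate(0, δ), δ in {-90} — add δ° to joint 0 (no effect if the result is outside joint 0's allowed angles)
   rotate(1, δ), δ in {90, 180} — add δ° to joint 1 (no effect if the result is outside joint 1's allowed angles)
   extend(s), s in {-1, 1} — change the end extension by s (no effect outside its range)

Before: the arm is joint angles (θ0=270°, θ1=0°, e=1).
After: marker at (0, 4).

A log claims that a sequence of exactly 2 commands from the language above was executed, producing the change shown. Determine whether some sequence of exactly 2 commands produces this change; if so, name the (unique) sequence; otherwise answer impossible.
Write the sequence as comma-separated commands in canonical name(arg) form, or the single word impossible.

rotate(0, -90), rotate(0, -90)

from: joint angles (θ0=270°, θ1=0°, e=1)
1. rotate(0, -90) → joint angles (θ0=180°, θ1=0°, e=1)
2. rotate(0, -90) → joint angles (θ0=90°, θ1=0°, e=1)
no rival 2-sequence matches.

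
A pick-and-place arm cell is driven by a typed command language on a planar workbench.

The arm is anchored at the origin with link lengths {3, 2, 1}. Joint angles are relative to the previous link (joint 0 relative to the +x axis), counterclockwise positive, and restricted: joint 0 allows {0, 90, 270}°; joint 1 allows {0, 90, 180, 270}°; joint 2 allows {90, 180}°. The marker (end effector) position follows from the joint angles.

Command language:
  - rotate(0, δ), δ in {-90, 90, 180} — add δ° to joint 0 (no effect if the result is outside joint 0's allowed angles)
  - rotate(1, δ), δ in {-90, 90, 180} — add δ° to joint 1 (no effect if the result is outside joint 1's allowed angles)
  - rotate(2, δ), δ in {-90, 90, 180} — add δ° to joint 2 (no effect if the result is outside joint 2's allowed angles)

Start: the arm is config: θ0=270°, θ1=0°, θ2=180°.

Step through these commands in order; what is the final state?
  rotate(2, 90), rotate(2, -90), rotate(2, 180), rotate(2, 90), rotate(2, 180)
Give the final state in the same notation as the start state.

start: config: θ0=270°, θ1=0°, θ2=180°
step 1 (rotate(2, 90)): config: θ0=270°, θ1=0°, θ2=180°
step 2 (rotate(2, -90)): config: θ0=270°, θ1=0°, θ2=90°
step 3 (rotate(2, 180)): config: θ0=270°, θ1=0°, θ2=90°
step 4 (rotate(2, 90)): config: θ0=270°, θ1=0°, θ2=180°
step 5 (rotate(2, 180)): config: θ0=270°, θ1=0°, θ2=180°

config: θ0=270°, θ1=0°, θ2=180°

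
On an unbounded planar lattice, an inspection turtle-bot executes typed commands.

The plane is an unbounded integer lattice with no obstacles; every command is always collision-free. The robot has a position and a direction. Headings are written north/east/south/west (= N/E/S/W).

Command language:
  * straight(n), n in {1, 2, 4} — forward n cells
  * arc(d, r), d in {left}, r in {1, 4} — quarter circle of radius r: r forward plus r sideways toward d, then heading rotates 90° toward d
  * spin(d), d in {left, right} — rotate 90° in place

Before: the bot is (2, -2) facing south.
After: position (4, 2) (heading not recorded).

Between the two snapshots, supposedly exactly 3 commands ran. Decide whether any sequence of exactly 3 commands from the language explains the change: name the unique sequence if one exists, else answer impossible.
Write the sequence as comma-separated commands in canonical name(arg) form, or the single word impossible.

key: order matters: swapping arc(left, 1) and straight(4) lands elsewhere
from: (2, -2) facing south
t=1 arc(left, 1) ⇒ (3, -3) facing east
t=2 arc(left, 1) ⇒ (4, -2) facing north
t=3 straight(4) ⇒ (4, 2) facing north
uniquely the one of 343 3-step routes that fits.

arc(left, 1), arc(left, 1), straight(4)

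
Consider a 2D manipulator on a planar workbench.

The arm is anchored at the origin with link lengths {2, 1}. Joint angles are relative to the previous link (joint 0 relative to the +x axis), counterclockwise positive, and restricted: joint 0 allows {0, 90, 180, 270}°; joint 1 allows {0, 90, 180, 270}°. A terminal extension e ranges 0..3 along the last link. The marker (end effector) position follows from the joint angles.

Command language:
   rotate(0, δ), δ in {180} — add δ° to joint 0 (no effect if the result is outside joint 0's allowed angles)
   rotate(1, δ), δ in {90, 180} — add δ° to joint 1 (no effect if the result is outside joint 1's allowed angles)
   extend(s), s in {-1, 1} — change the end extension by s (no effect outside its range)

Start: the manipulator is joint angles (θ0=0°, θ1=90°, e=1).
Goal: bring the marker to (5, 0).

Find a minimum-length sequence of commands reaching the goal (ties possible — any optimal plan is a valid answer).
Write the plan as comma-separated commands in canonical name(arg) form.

rotate(1, 90), rotate(1, 180), extend(1)

begin: joint angles (θ0=0°, θ1=90°, e=1)
1. rotate(1, 90) → joint angles (θ0=0°, θ1=180°, e=1)
2. rotate(1, 180) → joint angles (θ0=0°, θ1=0°, e=1)
3. extend(1) → joint angles (θ0=0°, θ1=0°, e=2)
no 2-step plan works, so 3 is optimal.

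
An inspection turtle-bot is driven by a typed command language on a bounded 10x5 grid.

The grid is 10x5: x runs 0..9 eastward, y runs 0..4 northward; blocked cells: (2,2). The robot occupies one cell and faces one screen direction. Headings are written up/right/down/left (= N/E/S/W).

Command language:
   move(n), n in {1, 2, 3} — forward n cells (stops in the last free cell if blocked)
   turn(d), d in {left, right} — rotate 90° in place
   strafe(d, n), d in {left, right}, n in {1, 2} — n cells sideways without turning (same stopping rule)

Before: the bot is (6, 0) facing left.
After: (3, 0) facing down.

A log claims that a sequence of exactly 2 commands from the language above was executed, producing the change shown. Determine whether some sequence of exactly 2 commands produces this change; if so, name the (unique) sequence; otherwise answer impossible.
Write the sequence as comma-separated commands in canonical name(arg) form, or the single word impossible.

key: order matters: swapping move(3) and turn(left) lands elsewhere
t0: (6, 0) facing left
t=1 move(3) ⇒ (3, 0) facing left
t=2 turn(left) ⇒ (3, 0) facing down
no other 2-command option fits: unique.

move(3), turn(left)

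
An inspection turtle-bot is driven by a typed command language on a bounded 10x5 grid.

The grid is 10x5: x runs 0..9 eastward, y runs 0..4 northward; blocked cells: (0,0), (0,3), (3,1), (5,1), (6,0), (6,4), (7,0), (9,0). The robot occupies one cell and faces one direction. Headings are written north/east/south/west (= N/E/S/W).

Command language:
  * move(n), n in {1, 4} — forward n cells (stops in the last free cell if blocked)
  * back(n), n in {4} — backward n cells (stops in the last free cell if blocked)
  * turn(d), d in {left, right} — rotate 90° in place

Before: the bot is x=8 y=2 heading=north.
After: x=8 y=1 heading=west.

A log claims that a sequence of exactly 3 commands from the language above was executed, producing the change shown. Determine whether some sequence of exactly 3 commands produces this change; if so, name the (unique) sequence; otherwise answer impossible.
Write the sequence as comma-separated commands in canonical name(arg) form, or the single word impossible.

back(4), move(1), turn(left)

key: running turn(left) before back(4) would end elsewhere — order is forced
begin: x=8 y=2 heading=north
t=1 back(4) ⇒ x=8 y=0 heading=north
t=2 move(1) ⇒ x=8 y=1 heading=north
t=3 turn(left) ⇒ x=8 y=1 heading=west
no other 3-command option fits: unique.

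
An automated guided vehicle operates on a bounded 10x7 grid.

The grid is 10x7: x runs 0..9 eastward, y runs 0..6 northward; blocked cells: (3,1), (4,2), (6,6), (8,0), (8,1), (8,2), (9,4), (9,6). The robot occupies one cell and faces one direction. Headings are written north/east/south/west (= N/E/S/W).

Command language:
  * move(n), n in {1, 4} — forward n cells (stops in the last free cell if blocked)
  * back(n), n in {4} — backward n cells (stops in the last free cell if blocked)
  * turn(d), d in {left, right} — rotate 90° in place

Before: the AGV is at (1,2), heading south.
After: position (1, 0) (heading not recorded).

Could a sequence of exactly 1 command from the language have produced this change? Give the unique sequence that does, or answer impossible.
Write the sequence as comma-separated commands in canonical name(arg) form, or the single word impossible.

key: move(4) runs into the grid edge before its full distance
begin: at (1,2), heading south
step 1 (move(4)): at (1,0), heading south
no other 1-command option fits: unique.

move(4)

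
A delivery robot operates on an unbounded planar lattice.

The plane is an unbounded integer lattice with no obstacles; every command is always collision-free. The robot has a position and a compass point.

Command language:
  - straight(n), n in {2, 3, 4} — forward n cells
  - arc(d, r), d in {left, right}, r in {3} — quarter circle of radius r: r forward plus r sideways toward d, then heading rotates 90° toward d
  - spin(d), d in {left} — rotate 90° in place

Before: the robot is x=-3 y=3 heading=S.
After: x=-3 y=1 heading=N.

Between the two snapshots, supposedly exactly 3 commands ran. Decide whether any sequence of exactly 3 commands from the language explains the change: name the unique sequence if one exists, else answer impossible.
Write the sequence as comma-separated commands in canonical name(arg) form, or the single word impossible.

key: order matters: swapping straight(2) and spin(left) lands elsewhere
t0: x=-3 y=3 heading=S
t=1 straight(2) ⇒ x=-3 y=1 heading=S
t=2 spin(left) ⇒ x=-3 y=1 heading=E
t=3 spin(left) ⇒ x=-3 y=1 heading=N
no other 3-command option fits: unique.

straight(2), spin(left), spin(left)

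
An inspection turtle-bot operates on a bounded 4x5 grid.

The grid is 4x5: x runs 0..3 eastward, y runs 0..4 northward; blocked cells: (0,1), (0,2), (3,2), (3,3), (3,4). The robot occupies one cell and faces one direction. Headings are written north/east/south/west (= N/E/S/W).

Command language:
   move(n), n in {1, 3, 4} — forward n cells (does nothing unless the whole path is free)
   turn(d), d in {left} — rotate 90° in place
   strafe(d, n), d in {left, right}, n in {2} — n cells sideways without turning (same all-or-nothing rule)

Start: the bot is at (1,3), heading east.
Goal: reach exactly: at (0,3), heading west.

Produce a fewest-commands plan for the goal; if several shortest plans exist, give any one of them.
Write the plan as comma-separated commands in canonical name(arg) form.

begin: at (1,3), heading east
t=1 turn(left) ⇒ at (1,3), heading north
t=2 turn(left) ⇒ at (1,3), heading west
t=3 move(1) ⇒ at (0,3), heading west
nothing shorter than 3 reaches the goal.

turn(left), turn(left), move(1)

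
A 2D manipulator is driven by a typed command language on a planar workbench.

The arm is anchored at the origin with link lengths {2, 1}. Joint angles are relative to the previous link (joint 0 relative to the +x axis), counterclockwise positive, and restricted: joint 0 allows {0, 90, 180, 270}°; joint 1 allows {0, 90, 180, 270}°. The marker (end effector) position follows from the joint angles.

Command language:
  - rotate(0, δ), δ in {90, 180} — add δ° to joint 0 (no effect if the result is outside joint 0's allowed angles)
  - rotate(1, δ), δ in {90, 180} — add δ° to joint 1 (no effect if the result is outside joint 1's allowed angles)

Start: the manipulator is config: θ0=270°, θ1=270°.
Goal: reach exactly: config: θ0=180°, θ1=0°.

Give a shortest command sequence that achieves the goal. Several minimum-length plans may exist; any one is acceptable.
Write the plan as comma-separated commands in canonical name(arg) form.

start: config: θ0=270°, θ1=270°
[1] after rotate(0, 180): config: θ0=90°, θ1=270°
[2] after rotate(1, 90): config: θ0=90°, θ1=0°
[3] after rotate(0, 90): config: θ0=180°, θ1=0°
minimal: 3 command(s), checked below 3.

rotate(0, 180), rotate(1, 90), rotate(0, 90)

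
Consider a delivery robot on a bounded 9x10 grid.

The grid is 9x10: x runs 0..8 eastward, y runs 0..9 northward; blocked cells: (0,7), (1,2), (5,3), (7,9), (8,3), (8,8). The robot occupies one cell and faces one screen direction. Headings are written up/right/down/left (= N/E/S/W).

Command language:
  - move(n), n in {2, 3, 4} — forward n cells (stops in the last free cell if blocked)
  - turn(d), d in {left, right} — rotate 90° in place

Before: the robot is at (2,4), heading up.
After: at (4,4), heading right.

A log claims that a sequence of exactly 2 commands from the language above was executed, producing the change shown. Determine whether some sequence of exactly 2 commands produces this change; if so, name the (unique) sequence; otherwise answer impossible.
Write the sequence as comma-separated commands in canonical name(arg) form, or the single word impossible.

turn(right), move(2)

key: order matters: swapping turn(right) and move(2) lands elsewhere
t0: at (2,4), heading up
step 1 (turn(right)): at (2,4), heading right
step 2 (move(2)): at (4,4), heading right
all 25 alternatives checked — unique.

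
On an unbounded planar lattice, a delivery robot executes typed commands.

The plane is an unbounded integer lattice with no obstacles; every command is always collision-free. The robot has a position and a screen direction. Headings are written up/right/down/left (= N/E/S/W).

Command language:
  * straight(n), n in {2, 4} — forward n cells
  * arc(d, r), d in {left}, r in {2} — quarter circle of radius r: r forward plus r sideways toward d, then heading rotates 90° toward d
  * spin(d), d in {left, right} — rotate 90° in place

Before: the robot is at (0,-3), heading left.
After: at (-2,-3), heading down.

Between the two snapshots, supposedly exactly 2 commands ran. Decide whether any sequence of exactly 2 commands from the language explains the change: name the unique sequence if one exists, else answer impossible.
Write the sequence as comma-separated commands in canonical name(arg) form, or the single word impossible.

key: running spin(left) before straight(2) would end elsewhere — order is forced
begin: at (0,-3), heading left
step 1 (straight(2)): at (-2,-3), heading left
step 2 (spin(left)): at (-2,-3), heading down
all 25 alternatives checked — unique.

straight(2), spin(left)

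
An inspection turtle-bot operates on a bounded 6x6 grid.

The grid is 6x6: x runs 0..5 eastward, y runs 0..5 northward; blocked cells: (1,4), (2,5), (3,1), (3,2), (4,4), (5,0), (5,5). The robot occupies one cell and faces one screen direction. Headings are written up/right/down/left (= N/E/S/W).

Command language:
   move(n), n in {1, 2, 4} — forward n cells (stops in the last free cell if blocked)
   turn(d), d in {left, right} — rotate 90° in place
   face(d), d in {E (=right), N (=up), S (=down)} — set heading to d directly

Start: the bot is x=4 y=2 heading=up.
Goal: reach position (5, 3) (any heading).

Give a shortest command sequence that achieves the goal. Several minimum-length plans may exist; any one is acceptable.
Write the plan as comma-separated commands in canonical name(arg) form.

t0: x=4 y=2 heading=up
1. move(1) → x=4 y=3 heading=up
2. face(E) → x=4 y=3 heading=right
3. move(1) → x=5 y=3 heading=right
shorter routes all fall short; 3 is best.

move(1), face(E), move(1)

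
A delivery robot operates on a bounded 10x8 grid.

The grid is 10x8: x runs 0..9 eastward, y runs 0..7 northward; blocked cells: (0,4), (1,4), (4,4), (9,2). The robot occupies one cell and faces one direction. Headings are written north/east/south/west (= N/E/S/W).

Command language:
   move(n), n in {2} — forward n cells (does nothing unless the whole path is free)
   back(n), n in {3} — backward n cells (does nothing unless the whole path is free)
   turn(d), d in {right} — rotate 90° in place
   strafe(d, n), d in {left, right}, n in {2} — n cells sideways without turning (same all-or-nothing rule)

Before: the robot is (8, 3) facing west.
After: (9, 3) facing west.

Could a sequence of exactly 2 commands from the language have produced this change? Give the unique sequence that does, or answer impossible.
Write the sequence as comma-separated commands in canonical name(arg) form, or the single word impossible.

move(2), back(3)

key: order matters: swapping move(2) and back(3) lands elsewhere
start: (8, 3) facing west
t=1 move(2) ⇒ (6, 3) facing west
t=2 back(3) ⇒ (9, 3) facing west
all 25 alternatives checked — unique.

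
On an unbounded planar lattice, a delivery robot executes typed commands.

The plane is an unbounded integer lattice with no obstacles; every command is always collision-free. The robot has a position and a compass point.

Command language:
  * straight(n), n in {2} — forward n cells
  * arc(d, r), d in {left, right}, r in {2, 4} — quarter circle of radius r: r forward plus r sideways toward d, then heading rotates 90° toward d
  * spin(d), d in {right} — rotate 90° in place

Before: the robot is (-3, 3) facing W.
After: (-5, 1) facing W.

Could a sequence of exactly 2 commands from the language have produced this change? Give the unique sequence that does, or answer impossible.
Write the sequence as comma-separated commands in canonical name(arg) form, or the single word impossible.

arc(left, 2), spin(right)

key: running spin(right) before arc(left, 2) would end elsewhere — order is forced
t0: (-3, 3) facing W
step 1 (arc(left, 2)): (-5, 1) facing S
step 2 (spin(right)): (-5, 1) facing W
all 36 alternatives checked — unique.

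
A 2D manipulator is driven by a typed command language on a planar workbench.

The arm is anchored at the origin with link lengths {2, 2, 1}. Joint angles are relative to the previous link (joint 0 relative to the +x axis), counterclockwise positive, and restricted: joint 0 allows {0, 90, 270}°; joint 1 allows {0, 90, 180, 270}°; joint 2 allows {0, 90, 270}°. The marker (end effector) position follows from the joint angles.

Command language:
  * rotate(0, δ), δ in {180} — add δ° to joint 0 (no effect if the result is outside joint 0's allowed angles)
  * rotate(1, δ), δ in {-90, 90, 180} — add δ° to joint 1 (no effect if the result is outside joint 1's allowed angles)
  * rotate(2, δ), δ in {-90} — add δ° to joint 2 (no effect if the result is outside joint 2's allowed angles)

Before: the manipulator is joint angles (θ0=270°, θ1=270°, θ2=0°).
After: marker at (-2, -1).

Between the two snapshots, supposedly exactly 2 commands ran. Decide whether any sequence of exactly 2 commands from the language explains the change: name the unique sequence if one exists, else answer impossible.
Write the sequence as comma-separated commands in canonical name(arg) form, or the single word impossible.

rotate(2, -90), rotate(2, -90)

from: joint angles (θ0=270°, θ1=270°, θ2=0°)
t=1 rotate(2, -90) ⇒ joint angles (θ0=270°, θ1=270°, θ2=270°)
t=2 rotate(2, -90) ⇒ joint angles (θ0=270°, θ1=270°, θ2=270°)
uniquely the one of 25 2-step routes that fits.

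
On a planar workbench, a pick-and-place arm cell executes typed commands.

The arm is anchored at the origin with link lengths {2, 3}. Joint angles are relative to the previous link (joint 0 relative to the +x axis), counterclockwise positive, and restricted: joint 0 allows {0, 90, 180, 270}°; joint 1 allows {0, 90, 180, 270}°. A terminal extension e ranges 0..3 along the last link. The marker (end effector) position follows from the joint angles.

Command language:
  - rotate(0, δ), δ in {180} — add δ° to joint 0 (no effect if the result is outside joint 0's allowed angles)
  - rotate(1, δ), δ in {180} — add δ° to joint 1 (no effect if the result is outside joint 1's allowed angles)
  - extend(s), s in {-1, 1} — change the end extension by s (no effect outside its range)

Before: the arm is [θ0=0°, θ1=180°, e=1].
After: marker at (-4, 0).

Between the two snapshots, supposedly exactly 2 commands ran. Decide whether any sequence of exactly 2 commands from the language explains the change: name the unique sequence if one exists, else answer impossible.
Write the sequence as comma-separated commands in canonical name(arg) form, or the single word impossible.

extend(1), extend(1)

begin: [θ0=0°, θ1=180°, e=1]
step 1 (extend(1)): [θ0=0°, θ1=180°, e=2]
step 2 (extend(1)): [θ0=0°, θ1=180°, e=3]
uniquely the one of 16 2-step routes that fits.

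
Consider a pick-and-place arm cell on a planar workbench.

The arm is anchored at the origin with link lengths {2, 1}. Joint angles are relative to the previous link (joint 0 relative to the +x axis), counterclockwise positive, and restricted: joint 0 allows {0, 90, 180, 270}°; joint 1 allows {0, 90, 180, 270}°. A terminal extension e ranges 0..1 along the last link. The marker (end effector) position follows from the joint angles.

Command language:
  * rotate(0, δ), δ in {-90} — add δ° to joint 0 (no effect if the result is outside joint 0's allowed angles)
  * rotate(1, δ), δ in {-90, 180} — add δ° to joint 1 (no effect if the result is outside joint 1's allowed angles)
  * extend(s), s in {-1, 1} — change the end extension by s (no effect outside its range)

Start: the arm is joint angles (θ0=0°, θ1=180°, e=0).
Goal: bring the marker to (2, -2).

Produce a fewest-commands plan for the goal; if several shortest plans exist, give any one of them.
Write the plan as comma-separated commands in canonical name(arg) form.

from: joint angles (θ0=0°, θ1=180°, e=0)
[1] after rotate(0, -90): joint angles (θ0=270°, θ1=180°, e=0)
[2] after extend(1): joint angles (θ0=270°, θ1=180°, e=1)
[3] after rotate(1, -90): joint angles (θ0=270°, θ1=90°, e=1)
minimal: 3 command(s), checked below 3.

rotate(0, -90), extend(1), rotate(1, -90)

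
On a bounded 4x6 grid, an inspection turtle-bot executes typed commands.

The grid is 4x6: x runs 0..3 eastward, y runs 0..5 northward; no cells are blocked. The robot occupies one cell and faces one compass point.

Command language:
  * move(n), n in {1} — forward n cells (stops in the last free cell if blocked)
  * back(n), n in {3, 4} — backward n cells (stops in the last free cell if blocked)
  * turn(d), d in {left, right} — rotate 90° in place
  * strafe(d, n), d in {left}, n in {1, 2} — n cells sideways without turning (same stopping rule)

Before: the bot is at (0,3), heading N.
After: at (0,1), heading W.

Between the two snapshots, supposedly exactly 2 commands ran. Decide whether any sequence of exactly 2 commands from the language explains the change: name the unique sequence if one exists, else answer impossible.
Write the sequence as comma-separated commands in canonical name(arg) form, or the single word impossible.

key: running strafe(left, 2) before turn(left) would end elsewhere — order is forced
begin: at (0,3), heading N
step 1 (turn(left)): at (0,3), heading W
step 2 (strafe(left, 2)): at (0,1), heading W
no rival 2-sequence matches.

turn(left), strafe(left, 2)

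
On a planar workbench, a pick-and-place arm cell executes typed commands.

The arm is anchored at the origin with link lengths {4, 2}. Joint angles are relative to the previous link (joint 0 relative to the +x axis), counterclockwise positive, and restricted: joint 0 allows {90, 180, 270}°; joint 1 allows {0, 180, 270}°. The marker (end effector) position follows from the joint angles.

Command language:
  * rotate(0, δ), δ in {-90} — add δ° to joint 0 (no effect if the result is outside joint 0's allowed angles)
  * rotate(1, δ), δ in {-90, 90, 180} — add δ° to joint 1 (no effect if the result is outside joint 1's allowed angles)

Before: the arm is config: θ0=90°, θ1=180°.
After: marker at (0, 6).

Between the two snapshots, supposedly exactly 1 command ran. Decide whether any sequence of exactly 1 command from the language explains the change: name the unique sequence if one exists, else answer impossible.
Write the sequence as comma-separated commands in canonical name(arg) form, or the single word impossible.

initial: config: θ0=90°, θ1=180°
step 1 (rotate(1, 180)): config: θ0=90°, θ1=0°
no rival 1-sequence matches.

rotate(1, 180)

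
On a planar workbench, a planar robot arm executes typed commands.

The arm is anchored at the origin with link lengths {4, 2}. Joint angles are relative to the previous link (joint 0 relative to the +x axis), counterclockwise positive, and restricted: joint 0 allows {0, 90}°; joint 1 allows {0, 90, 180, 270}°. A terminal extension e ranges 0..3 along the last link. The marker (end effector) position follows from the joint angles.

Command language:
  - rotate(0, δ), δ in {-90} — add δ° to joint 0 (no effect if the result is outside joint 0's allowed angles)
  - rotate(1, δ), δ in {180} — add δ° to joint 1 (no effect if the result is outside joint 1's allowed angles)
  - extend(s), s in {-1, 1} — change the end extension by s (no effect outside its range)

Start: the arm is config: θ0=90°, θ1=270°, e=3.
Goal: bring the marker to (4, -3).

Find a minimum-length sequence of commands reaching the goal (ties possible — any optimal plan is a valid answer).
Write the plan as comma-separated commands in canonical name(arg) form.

rotate(0, -90), extend(-1), extend(-1)

initial: config: θ0=90°, θ1=270°, e=3
t=1 rotate(0, -90) ⇒ config: θ0=0°, θ1=270°, e=3
t=2 extend(-1) ⇒ config: θ0=0°, θ1=270°, e=2
t=3 extend(-1) ⇒ config: θ0=0°, θ1=270°, e=1
minimal: 3 command(s), checked below 3.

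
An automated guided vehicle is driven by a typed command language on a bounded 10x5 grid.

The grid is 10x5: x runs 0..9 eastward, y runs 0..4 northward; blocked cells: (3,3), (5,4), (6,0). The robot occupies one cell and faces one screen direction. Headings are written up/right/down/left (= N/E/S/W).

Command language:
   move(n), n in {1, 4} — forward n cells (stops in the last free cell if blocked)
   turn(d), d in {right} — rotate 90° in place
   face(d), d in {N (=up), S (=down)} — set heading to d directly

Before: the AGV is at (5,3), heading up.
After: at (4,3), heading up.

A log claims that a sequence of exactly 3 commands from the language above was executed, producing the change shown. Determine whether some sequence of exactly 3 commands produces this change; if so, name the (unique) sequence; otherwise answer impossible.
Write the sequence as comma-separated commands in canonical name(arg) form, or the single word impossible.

impossible

all 125 sequences checked — none match.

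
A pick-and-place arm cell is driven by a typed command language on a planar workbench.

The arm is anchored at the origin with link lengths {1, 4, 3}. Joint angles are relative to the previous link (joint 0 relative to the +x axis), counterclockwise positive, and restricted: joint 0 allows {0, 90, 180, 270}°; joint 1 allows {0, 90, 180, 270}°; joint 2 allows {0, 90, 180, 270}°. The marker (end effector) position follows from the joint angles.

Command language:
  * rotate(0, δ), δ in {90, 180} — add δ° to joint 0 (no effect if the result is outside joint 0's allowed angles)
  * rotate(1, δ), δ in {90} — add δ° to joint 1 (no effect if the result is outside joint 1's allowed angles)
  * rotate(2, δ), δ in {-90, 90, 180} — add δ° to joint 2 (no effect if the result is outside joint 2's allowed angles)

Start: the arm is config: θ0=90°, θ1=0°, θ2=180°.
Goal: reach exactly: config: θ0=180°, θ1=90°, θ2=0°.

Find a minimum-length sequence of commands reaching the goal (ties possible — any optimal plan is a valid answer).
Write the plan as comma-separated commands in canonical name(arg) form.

initial: config: θ0=90°, θ1=0°, θ2=180°
t=1 rotate(0, 90) ⇒ config: θ0=180°, θ1=0°, θ2=180°
t=2 rotate(2, 180) ⇒ config: θ0=180°, θ1=0°, θ2=0°
t=3 rotate(1, 90) ⇒ config: θ0=180°, θ1=90°, θ2=0°
minimal: 3 command(s), checked below 3.

rotate(0, 90), rotate(2, 180), rotate(1, 90)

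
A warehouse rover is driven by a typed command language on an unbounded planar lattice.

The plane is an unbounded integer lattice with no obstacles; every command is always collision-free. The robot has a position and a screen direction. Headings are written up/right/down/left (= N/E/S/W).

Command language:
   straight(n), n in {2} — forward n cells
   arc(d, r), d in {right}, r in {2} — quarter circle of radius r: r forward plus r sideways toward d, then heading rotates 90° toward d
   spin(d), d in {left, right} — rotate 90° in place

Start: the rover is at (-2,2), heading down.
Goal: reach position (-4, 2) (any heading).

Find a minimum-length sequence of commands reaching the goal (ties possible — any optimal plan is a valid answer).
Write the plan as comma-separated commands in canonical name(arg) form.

t0: at (-2,2), heading down
1. spin(right) → at (-2,2), heading left
2. straight(2) → at (-4,2), heading left
no 1-step plan works, so 2 is optimal.

spin(right), straight(2)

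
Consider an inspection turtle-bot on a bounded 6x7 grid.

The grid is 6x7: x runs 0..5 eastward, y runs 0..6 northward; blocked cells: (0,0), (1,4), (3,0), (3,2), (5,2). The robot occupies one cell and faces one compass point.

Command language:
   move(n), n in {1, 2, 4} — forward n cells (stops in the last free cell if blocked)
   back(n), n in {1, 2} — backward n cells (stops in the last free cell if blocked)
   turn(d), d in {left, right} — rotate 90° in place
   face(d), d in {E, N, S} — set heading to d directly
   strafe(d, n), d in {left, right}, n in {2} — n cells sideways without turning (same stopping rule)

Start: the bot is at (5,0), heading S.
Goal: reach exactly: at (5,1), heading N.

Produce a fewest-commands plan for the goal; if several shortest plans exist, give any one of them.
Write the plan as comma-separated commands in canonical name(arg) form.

start: at (5,0), heading S
1. face(N) → at (5,0), heading N
2. move(1) → at (5,1), heading N
nothing shorter than 2 reaches the goal.

face(N), move(1)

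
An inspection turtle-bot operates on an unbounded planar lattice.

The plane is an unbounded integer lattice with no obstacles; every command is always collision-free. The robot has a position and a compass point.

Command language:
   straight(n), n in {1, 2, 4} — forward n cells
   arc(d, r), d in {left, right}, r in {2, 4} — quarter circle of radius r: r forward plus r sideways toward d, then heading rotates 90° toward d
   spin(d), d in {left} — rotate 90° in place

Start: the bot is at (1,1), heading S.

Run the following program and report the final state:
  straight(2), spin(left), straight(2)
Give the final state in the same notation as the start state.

at (3,-1), heading E

from: at (1,1), heading S
t=1 straight(2) ⇒ at (1,-1), heading S
t=2 spin(left) ⇒ at (1,-1), heading E
t=3 straight(2) ⇒ at (3,-1), heading E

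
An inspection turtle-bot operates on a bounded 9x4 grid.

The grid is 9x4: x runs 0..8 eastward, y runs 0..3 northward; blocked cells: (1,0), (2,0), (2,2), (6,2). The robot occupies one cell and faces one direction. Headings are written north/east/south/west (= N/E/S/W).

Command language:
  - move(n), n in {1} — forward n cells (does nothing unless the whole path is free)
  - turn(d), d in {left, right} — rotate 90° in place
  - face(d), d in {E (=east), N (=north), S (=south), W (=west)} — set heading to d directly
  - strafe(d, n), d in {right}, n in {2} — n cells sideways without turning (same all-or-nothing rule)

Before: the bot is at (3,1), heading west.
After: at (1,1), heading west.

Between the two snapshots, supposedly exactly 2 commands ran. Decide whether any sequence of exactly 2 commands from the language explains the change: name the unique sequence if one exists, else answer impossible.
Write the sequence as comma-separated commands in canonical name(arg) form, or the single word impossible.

move(1), move(1)

key: heading stays W — no command in the sequence turns
from: at (3,1), heading west
1. move(1) → at (2,1), heading west
2. move(1) → at (1,1), heading west
no other 2-command option fits: unique.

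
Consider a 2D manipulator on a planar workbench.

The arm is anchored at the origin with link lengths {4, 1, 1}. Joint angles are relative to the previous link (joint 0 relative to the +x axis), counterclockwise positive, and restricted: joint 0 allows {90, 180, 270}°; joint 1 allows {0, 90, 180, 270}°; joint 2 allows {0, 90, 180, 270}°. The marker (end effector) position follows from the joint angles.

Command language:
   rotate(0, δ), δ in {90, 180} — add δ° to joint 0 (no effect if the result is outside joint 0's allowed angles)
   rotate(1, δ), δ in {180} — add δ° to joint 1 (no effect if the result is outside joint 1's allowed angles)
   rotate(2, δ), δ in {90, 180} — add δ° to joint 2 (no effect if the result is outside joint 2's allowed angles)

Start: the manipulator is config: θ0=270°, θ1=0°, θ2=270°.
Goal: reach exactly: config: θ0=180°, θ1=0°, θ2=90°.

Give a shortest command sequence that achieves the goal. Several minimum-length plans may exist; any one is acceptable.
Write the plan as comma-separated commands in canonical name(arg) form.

initial: config: θ0=270°, θ1=0°, θ2=270°
step 1 (rotate(2, 180)): config: θ0=270°, θ1=0°, θ2=90°
step 2 (rotate(0, 180)): config: θ0=90°, θ1=0°, θ2=90°
step 3 (rotate(0, 90)): config: θ0=180°, θ1=0°, θ2=90°
minimal: 3 command(s), checked below 3.

rotate(2, 180), rotate(0, 180), rotate(0, 90)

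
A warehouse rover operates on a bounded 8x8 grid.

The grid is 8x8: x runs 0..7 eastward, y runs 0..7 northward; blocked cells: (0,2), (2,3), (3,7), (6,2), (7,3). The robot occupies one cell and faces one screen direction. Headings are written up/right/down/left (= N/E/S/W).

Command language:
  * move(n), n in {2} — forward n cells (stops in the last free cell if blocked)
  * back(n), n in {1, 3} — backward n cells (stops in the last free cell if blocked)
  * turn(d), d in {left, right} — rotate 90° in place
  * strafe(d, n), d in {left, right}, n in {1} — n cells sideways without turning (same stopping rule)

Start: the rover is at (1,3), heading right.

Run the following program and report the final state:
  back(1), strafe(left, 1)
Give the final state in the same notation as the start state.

at (0,4), heading right

begin: at (1,3), heading right
[1] after back(1): at (0,3), heading right
[2] after strafe(left, 1): at (0,4), heading right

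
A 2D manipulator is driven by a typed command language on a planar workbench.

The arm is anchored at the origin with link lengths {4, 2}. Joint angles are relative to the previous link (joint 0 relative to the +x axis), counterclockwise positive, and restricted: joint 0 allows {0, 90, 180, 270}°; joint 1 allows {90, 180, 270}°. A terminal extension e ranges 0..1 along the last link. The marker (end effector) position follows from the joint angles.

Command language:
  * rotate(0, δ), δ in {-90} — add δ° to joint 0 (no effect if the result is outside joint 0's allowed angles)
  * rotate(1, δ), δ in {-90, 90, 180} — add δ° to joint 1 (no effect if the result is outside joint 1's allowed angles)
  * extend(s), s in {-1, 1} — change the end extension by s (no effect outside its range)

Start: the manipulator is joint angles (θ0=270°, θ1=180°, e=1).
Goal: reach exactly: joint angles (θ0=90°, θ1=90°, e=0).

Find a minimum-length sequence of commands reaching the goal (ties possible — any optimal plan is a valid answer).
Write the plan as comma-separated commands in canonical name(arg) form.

rotate(0, -90), rotate(0, -90), rotate(1, -90), extend(-1)

initial: joint angles (θ0=270°, θ1=180°, e=1)
step 1 (rotate(0, -90)): joint angles (θ0=180°, θ1=180°, e=1)
step 2 (rotate(0, -90)): joint angles (θ0=90°, θ1=180°, e=1)
step 3 (rotate(1, -90)): joint angles (θ0=90°, θ1=90°, e=1)
step 4 (extend(-1)): joint angles (θ0=90°, θ1=90°, e=0)
shorter routes all fall short; 4 is best.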